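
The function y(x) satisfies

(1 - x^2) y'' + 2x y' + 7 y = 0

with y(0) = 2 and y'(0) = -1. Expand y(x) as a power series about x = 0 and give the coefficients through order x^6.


Ansatz: y(x) = sum_{n>=0} a_n x^n, so y'(x) = sum_{n>=1} n a_n x^(n-1) and y''(x) = sum_{n>=2} n(n-1) a_n x^(n-2).
Substitute into P(x) y'' + Q(x) y' + R(x) y = 0 with P(x) = 1 - x^2, Q(x) = 2x, R(x) = 7, and match powers of x.
Initial conditions: a_0 = 2, a_1 = -1.
Setting the coefficient of each power of x to zero and solving order by order (substituting the coefficients already found):
  x^0: 2 a_2 + 7 a_0 = 0  ->  2 a_2 = -7 a_0 = -14  ->  a_2 = -7
  x^1: 6 a_3 + 9 a_1 = 0  ->  6 a_3 = -9 a_1 = 9  ->  a_3 = 3/2
  x^2: 12 a_4 + 9 a_2 = 0  ->  12 a_4 = -9 a_2 = 63  ->  a_4 = 21/4
  x^3: 20 a_5 + 7 a_3 = 0  ->  20 a_5 = -7 a_3 = -21/2  ->  a_5 = -21/40
  x^4: 30 a_6 + 3 a_4 = 0  ->  30 a_6 = -3 a_4 = -63/4  ->  a_6 = -21/40
Truncated series: y(x) = 2 - x - 7 x^2 + (3/2) x^3 + (21/4) x^4 - (21/40) x^5 - (21/40) x^6 + O(x^7).

a_0 = 2; a_1 = -1; a_2 = -7; a_3 = 3/2; a_4 = 21/4; a_5 = -21/40; a_6 = -21/40


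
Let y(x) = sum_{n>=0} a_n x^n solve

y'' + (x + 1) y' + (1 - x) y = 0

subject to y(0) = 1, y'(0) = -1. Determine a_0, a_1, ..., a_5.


Ansatz: y(x) = sum_{n>=0} a_n x^n, so y'(x) = sum_{n>=1} n a_n x^(n-1) and y''(x) = sum_{n>=2} n(n-1) a_n x^(n-2).
Substitute into P(x) y'' + Q(x) y' + R(x) y = 0 with P(x) = 1, Q(x) = x + 1, R(x) = 1 - x, and match powers of x.
Initial conditions: a_0 = 1, a_1 = -1.
Setting the coefficient of each power of x to zero and solving order by order (substituting the coefficients already found):
  x^0: 2 a_2 + a_1 + a_0 = 0  ->  2 a_2 = -a_1 - a_0 = 0  ->  a_2 = 0
  x^1: 6 a_3 + 2 a_2 + 2 a_1 - a_0 = 0  ->  6 a_3 = -2 a_2 - 2 a_1 + a_0 = 3  ->  a_3 = 1/2
  x^2: 12 a_4 + 3 a_3 + 3 a_2 - a_1 = 0  ->  12 a_4 = -3 a_3 - 3 a_2 + a_1 = -5/2  ->  a_4 = -5/24
  x^3: 20 a_5 + 4 a_4 + 4 a_3 - a_2 = 0  ->  20 a_5 = -4 a_4 - 4 a_3 + a_2 = -7/6  ->  a_5 = -7/120
Truncated series: y(x) = 1 - x + (1/2) x^3 - (5/24) x^4 - (7/120) x^5 + O(x^6).

a_0 = 1; a_1 = -1; a_2 = 0; a_3 = 1/2; a_4 = -5/24; a_5 = -7/120


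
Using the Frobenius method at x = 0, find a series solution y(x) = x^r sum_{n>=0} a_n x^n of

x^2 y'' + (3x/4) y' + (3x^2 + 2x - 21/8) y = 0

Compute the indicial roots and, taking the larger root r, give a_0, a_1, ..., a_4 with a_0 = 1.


Write in Frobenius form y'' + (p(x)/x) y' + (q(x)/x^2) y = 0:
  p(x) = 3/4,  q(x) = 3x^2 + 2x - 21/8.
Indicial equation: r(r-1) + (3/4) r + (-21/8) = 0 -> roots r_1 = 7/4, r_2 = -3/2.
Take r = r_1 = 7/4. Let y(x) = x^r sum_{n>=0} a_n x^n with a_0 = 1.
Substitute y = x^r sum a_n x^n and match x^{r+n}. The recurrence is
  D(n) a_n + 2 a_{n-1} + 3 a_{n-2} = 0,  where D(n) = (r+n)(r+n-1) + (3/4)(r+n) + (-21/8).
  a_n = [-2 a_{n-1} - 3 a_{n-2}] / D(n).
Since the indicial polynomial factors as (r - r_1)(r - r_2), D(n) = (r_1 + n - r_1)(r_1 + n - r_2) = n(n + 13/4).
Evaluating step by step (a_0 = 1):
  n = 1: D(1) = 1(1 + 13/4) = 17/4; numerator = -2(1) = -2; a_1 = (-2)/(17/4) = -8/17
  n = 2: D(2) = 2(2 + 13/4) = 21/2; numerator = -2(-8/17) - 3(1) = -35/17; a_2 = (-35/17)/(21/2) = -10/51
  n = 3: D(3) = 3(3 + 13/4) = 75/4; numerator = -2(-10/51) - 3(-8/17) = 92/51; a_3 = (92/51)/(75/4) = 368/3825
  n = 4: D(4) = 4(4 + 13/4) = 29; numerator = -2(368/3825) - 3(-10/51) = 1514/3825; a_4 = (1514/3825)/(29) = 1514/110925

r = 7/4; a_0 = 1; a_1 = -8/17; a_2 = -10/51; a_3 = 368/3825; a_4 = 1514/110925


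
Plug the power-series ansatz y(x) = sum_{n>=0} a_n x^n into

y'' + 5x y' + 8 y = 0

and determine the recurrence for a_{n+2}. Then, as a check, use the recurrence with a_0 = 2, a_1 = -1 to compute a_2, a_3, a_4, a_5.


Substitute y = sum_n a_n x^n.
y''(x) has coefficient (n+2)(n+1) a_{n+2} at x^n;
5 x y'(x) has coefficient 5 n a_n at x^n (shift);
8 y(x) has coefficient 8 a_n at x^n.
Matching x^n: (n+2)(n+1) a_{n+2} + (5n + 8) a_n = 0.
Thus a_{n+2} = (-5n - 8) / ((n+1)(n+2)) * a_n.

Check with a_0 = 2, a_1 = -1 (apply the recurrence for n = 0, 1, 2, 3): a_0 = 2, a_1 = -1, a_2 = -8, a_3 = 13/6, a_4 = 12, a_5 = -299/120.

a_(n+2) = (-5n - 8) / ((n+1)(n+2)) * a_n; check: a_0 = 2, a_1 = -1, a_2 = -8, a_3 = 13/6, a_4 = 12, a_5 = -299/120


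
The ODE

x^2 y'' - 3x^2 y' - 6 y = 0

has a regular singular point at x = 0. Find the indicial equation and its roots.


Divide by x^2 to reach normal form y'' + P_1(x) y' + P_2(x) y = 0 with P_1(x) = -3 and P_2(x) = -6/x^2.
x = 0 is a singular point because the y-coefficient -6/x^2 has a pole at x = 0.
It is a regular singular point because x P_1(x) = p(x) = -3x and x^2 P_2(x) = q(x) = -6 are polynomials, hence analytic at x = 0.
p(0) = 0,  q(0) = -6.
Indicial equation: r(r-1) + p(0) r + q(0) = 0, i.e. r^2 + (p(0) - 1) r + q(0) = 0, i.e. r^2 - 1 r - 6 = 0.
Discriminant: (-1)^2 - 4(-6) = 25, so r = (1 ± 5)/2.
Solving: r_1 = 3, r_2 = -2.

indicial: r^2 - 1 r - 6 = 0; roots r_1 = 3, r_2 = -2


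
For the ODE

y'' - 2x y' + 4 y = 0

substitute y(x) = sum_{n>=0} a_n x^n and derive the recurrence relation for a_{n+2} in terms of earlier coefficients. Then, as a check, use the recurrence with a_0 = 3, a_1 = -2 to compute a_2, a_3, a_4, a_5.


Substitute y = sum_n a_n x^n.
y''(x) has coefficient (n+2)(n+1) a_{n+2} at x^n;
-2 x y'(x) has coefficient -2 n a_n at x^n (shift);
4 y(x) has coefficient 4 a_n at x^n.
Matching x^n: (n+2)(n+1) a_{n+2} + (-2n + 4) a_n = 0.
Thus a_{n+2} = (2n - 4) / ((n+1)(n+2)) * a_n.

Check with a_0 = 3, a_1 = -2 (apply the recurrence for n = 0, 1, 2, 3): a_0 = 3, a_1 = -2, a_2 = -6, a_3 = 2/3, a_4 = 0, a_5 = 1/15.

a_(n+2) = (2n - 4) / ((n+1)(n+2)) * a_n; check: a_0 = 3, a_1 = -2, a_2 = -6, a_3 = 2/3, a_4 = 0, a_5 = 1/15


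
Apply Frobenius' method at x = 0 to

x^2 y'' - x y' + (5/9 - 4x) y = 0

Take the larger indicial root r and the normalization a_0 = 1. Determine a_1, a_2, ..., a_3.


Write in Frobenius form y'' + (p(x)/x) y' + (q(x)/x^2) y = 0:
  p(x) = -1,  q(x) = 5/9 - 4x.
Indicial equation: r(r-1) + (-1) r + (5/9) = 0 -> roots r_1 = 5/3, r_2 = 1/3.
Take r = r_1 = 5/3. Let y(x) = x^r sum_{n>=0} a_n x^n with a_0 = 1.
Substitute y = x^r sum a_n x^n and match x^{r+n}. The recurrence is
  D(n) a_n - 4 a_{n-1} = 0,  where D(n) = (r+n)(r+n-1) + (-1)(r+n) + (5/9).
  a_n = 4 / D(n) * a_{n-1}.
Since the indicial polynomial factors as (r - r_1)(r - r_2), D(n) = (r_1 + n - r_1)(r_1 + n - r_2) = n(n + 4/3).
Evaluating step by step (a_0 = 1):
  n = 1: D(1) = 1(1 + 4/3) = 7/3; numerator = 4(1) = 4; a_1 = (4)/(7/3) = 12/7
  n = 2: D(2) = 2(2 + 4/3) = 20/3; numerator = 4(12/7) = 48/7; a_2 = (48/7)/(20/3) = 36/35
  n = 3: D(3) = 3(3 + 4/3) = 13; numerator = 4(36/35) = 144/35; a_3 = (144/35)/(13) = 144/455

r = 5/3; a_0 = 1; a_1 = 12/7; a_2 = 36/35; a_3 = 144/455


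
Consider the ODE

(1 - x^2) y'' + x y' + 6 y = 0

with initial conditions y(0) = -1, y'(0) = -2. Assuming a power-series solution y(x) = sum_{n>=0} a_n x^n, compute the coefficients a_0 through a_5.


Ansatz: y(x) = sum_{n>=0} a_n x^n, so y'(x) = sum_{n>=1} n a_n x^(n-1) and y''(x) = sum_{n>=2} n(n-1) a_n x^(n-2).
Substitute into P(x) y'' + Q(x) y' + R(x) y = 0 with P(x) = 1 - x^2, Q(x) = x, R(x) = 6, and match powers of x.
Initial conditions: a_0 = -1, a_1 = -2.
Setting the coefficient of each power of x to zero and solving order by order (substituting the coefficients already found):
  x^0: 2 a_2 + 6 a_0 = 0  ->  2 a_2 = -6 a_0 = 6  ->  a_2 = 3
  x^1: 6 a_3 + 7 a_1 = 0  ->  6 a_3 = -7 a_1 = 14  ->  a_3 = 7/3
  x^2: 12 a_4 + 6 a_2 = 0  ->  12 a_4 = -6 a_2 = -18  ->  a_4 = -3/2
  x^3: 20 a_5 + 3 a_3 = 0  ->  20 a_5 = -3 a_3 = -7  ->  a_5 = -7/20
Truncated series: y(x) = -1 - 2 x + 3 x^2 + (7/3) x^3 - (3/2) x^4 - (7/20) x^5 + O(x^6).

a_0 = -1; a_1 = -2; a_2 = 3; a_3 = 7/3; a_4 = -3/2; a_5 = -7/20


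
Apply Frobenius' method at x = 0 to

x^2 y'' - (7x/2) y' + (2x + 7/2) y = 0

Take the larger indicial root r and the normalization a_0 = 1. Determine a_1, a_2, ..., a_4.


Write in Frobenius form y'' + (p(x)/x) y' + (q(x)/x^2) y = 0:
  p(x) = -7/2,  q(x) = 2x + 7/2.
Indicial equation: r(r-1) + (-7/2) r + (7/2) = 0 -> roots r_1 = 7/2, r_2 = 1.
Take r = r_1 = 7/2. Let y(x) = x^r sum_{n>=0} a_n x^n with a_0 = 1.
Substitute y = x^r sum a_n x^n and match x^{r+n}. The recurrence is
  D(n) a_n + 2 a_{n-1} = 0,  where D(n) = (r+n)(r+n-1) + (-7/2)(r+n) + (7/2).
  a_n = -2 / D(n) * a_{n-1}.
Since the indicial polynomial factors as (r - r_1)(r - r_2), D(n) = (r_1 + n - r_1)(r_1 + n - r_2) = n(n + 5/2).
Evaluating step by step (a_0 = 1):
  n = 1: D(1) = 1(1 + 5/2) = 7/2; numerator = -2(1) = -2; a_1 = (-2)/(7/2) = -4/7
  n = 2: D(2) = 2(2 + 5/2) = 9; numerator = -2(-4/7) = 8/7; a_2 = (8/7)/(9) = 8/63
  n = 3: D(3) = 3(3 + 5/2) = 33/2; numerator = -2(8/63) = -16/63; a_3 = (-16/63)/(33/2) = -32/2079
  n = 4: D(4) = 4(4 + 5/2) = 26; numerator = -2(-32/2079) = 64/2079; a_4 = (64/2079)/(26) = 32/27027

r = 7/2; a_0 = 1; a_1 = -4/7; a_2 = 8/63; a_3 = -32/2079; a_4 = 32/27027


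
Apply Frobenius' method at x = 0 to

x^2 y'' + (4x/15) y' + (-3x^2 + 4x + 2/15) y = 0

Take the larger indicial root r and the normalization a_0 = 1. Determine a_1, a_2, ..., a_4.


Write in Frobenius form y'' + (p(x)/x) y' + (q(x)/x^2) y = 0:
  p(x) = 4/15,  q(x) = -3x^2 + 4x + 2/15.
Indicial equation: r(r-1) + (4/15) r + (2/15) = 0 -> roots r_1 = 2/5, r_2 = 1/3.
Take r = r_1 = 2/5. Let y(x) = x^r sum_{n>=0} a_n x^n with a_0 = 1.
Substitute y = x^r sum a_n x^n and match x^{r+n}. The recurrence is
  D(n) a_n + 4 a_{n-1} - 3 a_{n-2} = 0,  where D(n) = (r+n)(r+n-1) + (4/15)(r+n) + (2/15).
  a_n = [-4 a_{n-1} + 3 a_{n-2}] / D(n).
Since the indicial polynomial factors as (r - r_1)(r - r_2), D(n) = (r_1 + n - r_1)(r_1 + n - r_2) = n(n + 1/15).
Evaluating step by step (a_0 = 1):
  n = 1: D(1) = 1(1 + 1/15) = 16/15; numerator = -4(1) = -4; a_1 = (-4)/(16/15) = -15/4
  n = 2: D(2) = 2(2 + 1/15) = 62/15; numerator = -4(-15/4) + 3(1) = 18; a_2 = (18)/(62/15) = 135/31
  n = 3: D(3) = 3(3 + 1/15) = 46/5; numerator = -4(135/31) + 3(-15/4) = -3555/124; a_3 = (-3555/124)/(46/5) = -17775/5704
  n = 4: D(4) = 4(4 + 1/15) = 244/15; numerator = -4(-17775/5704) + 3(135/31) = 36405/1426; a_4 = (36405/1426)/(244/15) = 546075/347944

r = 2/5; a_0 = 1; a_1 = -15/4; a_2 = 135/31; a_3 = -17775/5704; a_4 = 546075/347944


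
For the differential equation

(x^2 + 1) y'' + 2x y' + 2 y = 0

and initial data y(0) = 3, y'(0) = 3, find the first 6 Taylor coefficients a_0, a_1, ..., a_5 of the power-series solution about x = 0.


Ansatz: y(x) = sum_{n>=0} a_n x^n, so y'(x) = sum_{n>=1} n a_n x^(n-1) and y''(x) = sum_{n>=2} n(n-1) a_n x^(n-2).
Substitute into P(x) y'' + Q(x) y' + R(x) y = 0 with P(x) = x^2 + 1, Q(x) = 2x, R(x) = 2, and match powers of x.
Initial conditions: a_0 = 3, a_1 = 3.
Setting the coefficient of each power of x to zero and solving order by order (substituting the coefficients already found):
  x^0: 2 a_2 + 2 a_0 = 0  ->  2 a_2 = -2 a_0 = -6  ->  a_2 = -3
  x^1: 6 a_3 + 4 a_1 = 0  ->  6 a_3 = -4 a_1 = -12  ->  a_3 = -2
  x^2: 12 a_4 + 8 a_2 = 0  ->  12 a_4 = -8 a_2 = 24  ->  a_4 = 2
  x^3: 20 a_5 + 14 a_3 = 0  ->  20 a_5 = -14 a_3 = 28  ->  a_5 = 7/5
Truncated series: y(x) = 3 + 3 x - 3 x^2 - 2 x^3 + 2 x^4 + (7/5) x^5 + O(x^6).

a_0 = 3; a_1 = 3; a_2 = -3; a_3 = -2; a_4 = 2; a_5 = 7/5


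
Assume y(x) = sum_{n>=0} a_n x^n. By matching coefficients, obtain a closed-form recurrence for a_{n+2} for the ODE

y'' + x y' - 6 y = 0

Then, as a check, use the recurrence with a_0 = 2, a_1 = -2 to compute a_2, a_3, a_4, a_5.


Substitute y = sum_n a_n x^n.
y''(x) has coefficient (n+2)(n+1) a_{n+2} at x^n;
x y'(x) has coefficient n a_n at x^n (shift);
-6 y(x) has coefficient -6 a_n at x^n.
Matching x^n: (n+2)(n+1) a_{n+2} + (n - 6) a_n = 0.
Thus a_{n+2} = (-n + 6) / ((n+1)(n+2)) * a_n.

Check with a_0 = 2, a_1 = -2 (apply the recurrence for n = 0, 1, 2, 3): a_0 = 2, a_1 = -2, a_2 = 6, a_3 = -5/3, a_4 = 2, a_5 = -1/4.

a_(n+2) = (-n + 6) / ((n+1)(n+2)) * a_n; check: a_0 = 2, a_1 = -2, a_2 = 6, a_3 = -5/3, a_4 = 2, a_5 = -1/4


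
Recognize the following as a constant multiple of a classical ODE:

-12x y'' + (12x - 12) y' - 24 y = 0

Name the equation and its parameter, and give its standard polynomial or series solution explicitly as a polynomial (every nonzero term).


All three coefficients share the factor -12; dividing through by -12 gives  x y'' + (1 - x) y' + 2 y = 0.
This matches the Laguerre equation x y'' + (1 - x) y' + n y = 0 with n = 2; the polynomial solution is L_2(x).
With y = sum_k a_k x^k, matching x^k gives (k+1)k a_{k+1} + (k+1) a_{k+1} - k a_k + n a_k = 0, i.e. (k+1)^2 a_{k+1} = (k - n) a_k = (k - 2) a_k. The right side vanishes at k = 2, so the series terminates at degree 2.
Standard normalization L_n(0) = 1 gives a_0 = 1. Work upward with a_{k+1} = (k - 2) a_k / (k+1)^2:
  a_1 = (0 - 2)(1) / 1^2 = -2/1 = -2
  a_2 = (1 - 2)(-2) / 2^2 = 2/4 = 1/2
Hence L_2(x) = x^2/2 - 2 x + 1.

L_2(x); series = x^2/2 - 2 x + 1


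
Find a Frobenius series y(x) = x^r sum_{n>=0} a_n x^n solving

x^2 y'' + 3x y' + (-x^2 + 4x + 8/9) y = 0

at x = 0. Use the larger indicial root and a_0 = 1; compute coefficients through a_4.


Write in Frobenius form y'' + (p(x)/x) y' + (q(x)/x^2) y = 0:
  p(x) = 3,  q(x) = -x^2 + 4x + 8/9.
Indicial equation: r(r-1) + (3) r + (8/9) = 0 -> roots r_1 = -2/3, r_2 = -4/3.
Take r = r_1 = -2/3. Let y(x) = x^r sum_{n>=0} a_n x^n with a_0 = 1.
Substitute y = x^r sum a_n x^n and match x^{r+n}. The recurrence is
  D(n) a_n + 4 a_{n-1} - 1 a_{n-2} = 0,  where D(n) = (r+n)(r+n-1) + (3)(r+n) + (8/9).
  a_n = [-4 a_{n-1} + 1 a_{n-2}] / D(n).
Since the indicial polynomial factors as (r - r_1)(r - r_2), D(n) = (r_1 + n - r_1)(r_1 + n - r_2) = n(n + 2/3).
Evaluating step by step (a_0 = 1):
  n = 1: D(1) = 1(1 + 2/3) = 5/3; numerator = -4(1) = -4; a_1 = (-4)/(5/3) = -12/5
  n = 2: D(2) = 2(2 + 2/3) = 16/3; numerator = -4(-12/5) + 1(1) = 53/5; a_2 = (53/5)/(16/3) = 159/80
  n = 3: D(3) = 3(3 + 2/3) = 11; numerator = -4(159/80) + 1(-12/5) = -207/20; a_3 = (-207/20)/(11) = -207/220
  n = 4: D(4) = 4(4 + 2/3) = 56/3; numerator = -4(-207/220) + 1(159/80) = 5061/880; a_4 = (5061/880)/(56/3) = 2169/7040

r = -2/3; a_0 = 1; a_1 = -12/5; a_2 = 159/80; a_3 = -207/220; a_4 = 2169/7040


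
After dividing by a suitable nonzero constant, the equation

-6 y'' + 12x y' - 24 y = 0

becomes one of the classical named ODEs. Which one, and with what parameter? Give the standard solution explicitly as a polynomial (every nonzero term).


All three coefficients share the factor -6; dividing through by -6 gives  y'' - 2x y' + 4 y = 0.
This matches the Hermite equation y'' - 2x y' + 2n y = 0 with 2n = 4, so n = 2; the polynomial solution is H_2(x).
With y = sum_k a_k x^k, matching x^k gives (k+2)(k+1) a_{k+2} = 2(k - n) a_k = 2(k - 2) a_k. The right side vanishes at k = 2, so the series with the parity of 2 terminates at degree 2.
Standard normalization: leading coefficient of H_n is 2^n, so a_2 = 2^2 = 4. Work downward with a_k = (k+1)(k+2) a_{k+2} / (2(k - n)):
  a_0 = (1)(2)(4) / (2(0 - 2)) = 8/(-4) = -2
Hence H_2(x) = 4 x^2 - 2.

H_2(x); series = 4 x^2 - 2


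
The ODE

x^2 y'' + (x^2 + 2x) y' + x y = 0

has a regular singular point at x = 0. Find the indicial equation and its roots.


Divide by x^2 to reach normal form y'' + P_1(x) y' + P_2(x) y = 0 with P_1(x) = 1 + 2/x and P_2(x) = 1/x.
x = 0 is a singular point because the y'-coefficient 1 + 2/x has a pole at x = 0 and the y-coefficient 1/x has a pole at x = 0.
It is a regular singular point because x P_1(x) = p(x) = x + 2 and x^2 P_2(x) = q(x) = x are polynomials, hence analytic at x = 0.
p(0) = 2,  q(0) = 0.
Indicial equation: r(r-1) + p(0) r + q(0) = 0, i.e. r^2 + (p(0) - 1) r + q(0) = 0, i.e. r^2 + 1 r = 0.
Discriminant: (1)^2 - 4(0) = 1, so r = (-1 ± 1)/2.
Solving: r_1 = 0, r_2 = -1.

indicial: r^2 + 1 r = 0; roots r_1 = 0, r_2 = -1


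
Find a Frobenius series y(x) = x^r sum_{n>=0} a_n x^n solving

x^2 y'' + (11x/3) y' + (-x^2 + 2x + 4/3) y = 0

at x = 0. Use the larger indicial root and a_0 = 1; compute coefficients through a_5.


Write in Frobenius form y'' + (p(x)/x) y' + (q(x)/x^2) y = 0:
  p(x) = 11/3,  q(x) = -x^2 + 2x + 4/3.
Indicial equation: r(r-1) + (11/3) r + (4/3) = 0 -> roots r_1 = -2/3, r_2 = -2.
Take r = r_1 = -2/3. Let y(x) = x^r sum_{n>=0} a_n x^n with a_0 = 1.
Substitute y = x^r sum a_n x^n and match x^{r+n}. The recurrence is
  D(n) a_n + 2 a_{n-1} - 1 a_{n-2} = 0,  where D(n) = (r+n)(r+n-1) + (11/3)(r+n) + (4/3).
  a_n = [-2 a_{n-1} + 1 a_{n-2}] / D(n).
Since the indicial polynomial factors as (r - r_1)(r - r_2), D(n) = (r_1 + n - r_1)(r_1 + n - r_2) = n(n + 4/3).
Evaluating step by step (a_0 = 1):
  n = 1: D(1) = 1(1 + 4/3) = 7/3; numerator = -2(1) = -2; a_1 = (-2)/(7/3) = -6/7
  n = 2: D(2) = 2(2 + 4/3) = 20/3; numerator = -2(-6/7) + 1(1) = 19/7; a_2 = (19/7)/(20/3) = 57/140
  n = 3: D(3) = 3(3 + 4/3) = 13; numerator = -2(57/140) + 1(-6/7) = -117/70; a_3 = (-117/70)/(13) = -9/70
  n = 4: D(4) = 4(4 + 4/3) = 64/3; numerator = -2(-9/70) + 1(57/140) = 93/140; a_4 = (93/140)/(64/3) = 279/8960
  n = 5: D(5) = 5(5 + 4/3) = 95/3; numerator = -2(279/8960) + 1(-9/70) = -171/896; a_5 = (-171/896)/(95/3) = -27/4480

r = -2/3; a_0 = 1; a_1 = -6/7; a_2 = 57/140; a_3 = -9/70; a_4 = 279/8960; a_5 = -27/4480


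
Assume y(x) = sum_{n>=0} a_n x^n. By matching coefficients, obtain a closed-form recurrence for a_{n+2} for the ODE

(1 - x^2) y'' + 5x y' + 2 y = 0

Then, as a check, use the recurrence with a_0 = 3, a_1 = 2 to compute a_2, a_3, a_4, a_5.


Substitute y = sum_n a_n x^n.
(1 - 1 x^2) y'' contributes (n+2)(n+1) a_{n+2} - n(n-1) a_n at x^n.
5 x y'(x) contributes 5 n a_n at x^n.
2 y(x) contributes 2 a_n at x^n.
Matching x^n: (n+2)(n+1) a_{n+2} + (-n(n-1) + 5 n + 2) a_n = 0.
Thus a_{n+2} = (n(n-1) - 5 n - 2) / ((n+1)(n+2)) * a_n.

Check with a_0 = 3, a_1 = 2 (apply the recurrence for n = 0, 1, 2, 3): a_0 = 3, a_1 = 2, a_2 = -3, a_3 = -7/3, a_4 = 5/2, a_5 = 77/60.

a_(n+2) = (n(n-1) - 5 n - 2) / ((n+1)(n+2)) * a_n; check: a_0 = 3, a_1 = 2, a_2 = -3, a_3 = -7/3, a_4 = 5/2, a_5 = 77/60


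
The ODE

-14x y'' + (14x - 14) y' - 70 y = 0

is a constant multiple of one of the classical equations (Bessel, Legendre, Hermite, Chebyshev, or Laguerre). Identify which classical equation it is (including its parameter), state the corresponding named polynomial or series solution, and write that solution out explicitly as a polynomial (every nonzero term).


All three coefficients share the factor -14; dividing through by -14 gives  x y'' + (1 - x) y' + 5 y = 0.
This matches the Laguerre equation x y'' + (1 - x) y' + n y = 0 with n = 5; the polynomial solution is L_5(x).
With y = sum_k a_k x^k, matching x^k gives (k+1)k a_{k+1} + (k+1) a_{k+1} - k a_k + n a_k = 0, i.e. (k+1)^2 a_{k+1} = (k - n) a_k = (k - 5) a_k. The right side vanishes at k = 5, so the series terminates at degree 5.
Standard normalization L_n(0) = 1 gives a_0 = 1. Work upward with a_{k+1} = (k - 5) a_k / (k+1)^2:
  a_1 = (0 - 5)(1) / 1^2 = -5/1 = -5
  a_2 = (1 - 5)(-5) / 2^2 = 20/4 = 5
  a_3 = (2 - 5)(5) / 3^2 = -15/9 = -5/3
  a_4 = (3 - 5)(-5/3) / 4^2 = (10/3)/16 = 5/24
  a_5 = (4 - 5)(5/24) / 5^2 = (-5/24)/25 = -1/120
Hence L_5(x) = -x^5/120 + 5 x^4/24 - 5 x^3/3 + 5 x^2 - 5 x + 1.

L_5(x); series = -x^5/120 + 5 x^4/24 - 5 x^3/3 + 5 x^2 - 5 x + 1


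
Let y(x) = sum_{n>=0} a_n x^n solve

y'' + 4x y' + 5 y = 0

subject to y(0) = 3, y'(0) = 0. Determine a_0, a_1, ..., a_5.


Ansatz: y(x) = sum_{n>=0} a_n x^n, so y'(x) = sum_{n>=1} n a_n x^(n-1) and y''(x) = sum_{n>=2} n(n-1) a_n x^(n-2).
Substitute into P(x) y'' + Q(x) y' + R(x) y = 0 with P(x) = 1, Q(x) = 4x, R(x) = 5, and match powers of x.
Initial conditions: a_0 = 3, a_1 = 0.
Setting the coefficient of each power of x to zero and solving order by order (substituting the coefficients already found):
  x^0: 2 a_2 + 5 a_0 = 0  ->  2 a_2 = -5 a_0 = -15  ->  a_2 = -15/2
  x^1: 6 a_3 + 9 a_1 = 0  ->  6 a_3 = -9 a_1 = 0  ->  a_3 = 0
  x^2: 12 a_4 + 13 a_2 = 0  ->  12 a_4 = -13 a_2 = 195/2  ->  a_4 = 65/8
  x^3: 20 a_5 + 17 a_3 = 0  ->  20 a_5 = -17 a_3 = 0  ->  a_5 = 0
Truncated series: y(x) = 3 - (15/2) x^2 + (65/8) x^4 + O(x^6).

a_0 = 3; a_1 = 0; a_2 = -15/2; a_3 = 0; a_4 = 65/8; a_5 = 0


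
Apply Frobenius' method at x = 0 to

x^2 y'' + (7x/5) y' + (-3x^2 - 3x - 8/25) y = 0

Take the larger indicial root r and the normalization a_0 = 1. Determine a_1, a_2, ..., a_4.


Write in Frobenius form y'' + (p(x)/x) y' + (q(x)/x^2) y = 0:
  p(x) = 7/5,  q(x) = -3x^2 - 3x - 8/25.
Indicial equation: r(r-1) + (7/5) r + (-8/25) = 0 -> roots r_1 = 2/5, r_2 = -4/5.
Take r = r_1 = 2/5. Let y(x) = x^r sum_{n>=0} a_n x^n with a_0 = 1.
Substitute y = x^r sum a_n x^n and match x^{r+n}. The recurrence is
  D(n) a_n - 3 a_{n-1} - 3 a_{n-2} = 0,  where D(n) = (r+n)(r+n-1) + (7/5)(r+n) + (-8/25).
  a_n = [3 a_{n-1} + 3 a_{n-2}] / D(n).
Since the indicial polynomial factors as (r - r_1)(r - r_2), D(n) = (r_1 + n - r_1)(r_1 + n - r_2) = n(n + 6/5).
Evaluating step by step (a_0 = 1):
  n = 1: D(1) = 1(1 + 6/5) = 11/5; numerator = 3(1) = 3; a_1 = (3)/(11/5) = 15/11
  n = 2: D(2) = 2(2 + 6/5) = 32/5; numerator = 3(15/11) + 3(1) = 78/11; a_2 = (78/11)/(32/5) = 195/176
  n = 3: D(3) = 3(3 + 6/5) = 63/5; numerator = 3(195/176) + 3(15/11) = 1305/176; a_3 = (1305/176)/(63/5) = 725/1232
  n = 4: D(4) = 4(4 + 6/5) = 104/5; numerator = 3(725/1232) + 3(195/176) = 285/56; a_4 = (285/56)/(104/5) = 1425/5824

r = 2/5; a_0 = 1; a_1 = 15/11; a_2 = 195/176; a_3 = 725/1232; a_4 = 1425/5824


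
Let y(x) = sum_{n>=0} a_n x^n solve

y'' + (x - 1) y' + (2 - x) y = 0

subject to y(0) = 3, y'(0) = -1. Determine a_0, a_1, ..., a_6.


Ansatz: y(x) = sum_{n>=0} a_n x^n, so y'(x) = sum_{n>=1} n a_n x^(n-1) and y''(x) = sum_{n>=2} n(n-1) a_n x^(n-2).
Substitute into P(x) y'' + Q(x) y' + R(x) y = 0 with P(x) = 1, Q(x) = x - 1, R(x) = 2 - x, and match powers of x.
Initial conditions: a_0 = 3, a_1 = -1.
Setting the coefficient of each power of x to zero and solving order by order (substituting the coefficients already found):
  x^0: 2 a_2 - a_1 + 2 a_0 = 0  ->  2 a_2 = a_1 - 2 a_0 = -7  ->  a_2 = -7/2
  x^1: 6 a_3 - 2 a_2 + 3 a_1 - a_0 = 0  ->  6 a_3 = 2 a_2 - 3 a_1 + a_0 = -1  ->  a_3 = -1/6
  x^2: 12 a_4 - 3 a_3 + 4 a_2 - a_1 = 0  ->  12 a_4 = 3 a_3 - 4 a_2 + a_1 = 25/2  ->  a_4 = 25/24
  x^3: 20 a_5 - 4 a_4 + 5 a_3 - a_2 = 0  ->  20 a_5 = 4 a_4 - 5 a_3 + a_2 = 3/2  ->  a_5 = 3/40
  x^4: 30 a_6 - 5 a_5 + 6 a_4 - a_3 = 0  ->  30 a_6 = 5 a_5 - 6 a_4 + a_3 = -145/24  ->  a_6 = -29/144
Truncated series: y(x) = 3 - x - (7/2) x^2 - (1/6) x^3 + (25/24) x^4 + (3/40) x^5 - (29/144) x^6 + O(x^7).

a_0 = 3; a_1 = -1; a_2 = -7/2; a_3 = -1/6; a_4 = 25/24; a_5 = 3/40; a_6 = -29/144


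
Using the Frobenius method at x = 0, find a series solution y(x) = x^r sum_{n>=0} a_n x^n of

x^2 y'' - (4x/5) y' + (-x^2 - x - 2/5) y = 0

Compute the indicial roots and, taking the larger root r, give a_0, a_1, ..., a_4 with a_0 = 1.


Write in Frobenius form y'' + (p(x)/x) y' + (q(x)/x^2) y = 0:
  p(x) = -4/5,  q(x) = -x^2 - x - 2/5.
Indicial equation: r(r-1) + (-4/5) r + (-2/5) = 0 -> roots r_1 = 2, r_2 = -1/5.
Take r = r_1 = 2. Let y(x) = x^r sum_{n>=0} a_n x^n with a_0 = 1.
Substitute y = x^r sum a_n x^n and match x^{r+n}. The recurrence is
  D(n) a_n - 1 a_{n-1} - 1 a_{n-2} = 0,  where D(n) = (r+n)(r+n-1) + (-4/5)(r+n) + (-2/5).
  a_n = [1 a_{n-1} + 1 a_{n-2}] / D(n).
Since the indicial polynomial factors as (r - r_1)(r - r_2), D(n) = (r_1 + n - r_1)(r_1 + n - r_2) = n(n + 11/5).
Evaluating step by step (a_0 = 1):
  n = 1: D(1) = 1(1 + 11/5) = 16/5; numerator = 1(1) = 1; a_1 = (1)/(16/5) = 5/16
  n = 2: D(2) = 2(2 + 11/5) = 42/5; numerator = 1(5/16) + 1(1) = 21/16; a_2 = (21/16)/(42/5) = 5/32
  n = 3: D(3) = 3(3 + 11/5) = 78/5; numerator = 1(5/32) + 1(5/16) = 15/32; a_3 = (15/32)/(78/5) = 25/832
  n = 4: D(4) = 4(4 + 11/5) = 124/5; numerator = 1(25/832) + 1(5/32) = 155/832; a_4 = (155/832)/(124/5) = 25/3328

r = 2; a_0 = 1; a_1 = 5/16; a_2 = 5/32; a_3 = 25/832; a_4 = 25/3328


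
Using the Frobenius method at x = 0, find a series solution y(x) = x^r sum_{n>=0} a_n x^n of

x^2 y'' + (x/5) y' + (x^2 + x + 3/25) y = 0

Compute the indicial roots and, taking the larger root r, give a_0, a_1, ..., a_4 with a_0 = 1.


Write in Frobenius form y'' + (p(x)/x) y' + (q(x)/x^2) y = 0:
  p(x) = 1/5,  q(x) = x^2 + x + 3/25.
Indicial equation: r(r-1) + (1/5) r + (3/25) = 0 -> roots r_1 = 3/5, r_2 = 1/5.
Take r = r_1 = 3/5. Let y(x) = x^r sum_{n>=0} a_n x^n with a_0 = 1.
Substitute y = x^r sum a_n x^n and match x^{r+n}. The recurrence is
  D(n) a_n + 1 a_{n-1} + 1 a_{n-2} = 0,  where D(n) = (r+n)(r+n-1) + (1/5)(r+n) + (3/25).
  a_n = [-1 a_{n-1} - 1 a_{n-2}] / D(n).
Since the indicial polynomial factors as (r - r_1)(r - r_2), D(n) = (r_1 + n - r_1)(r_1 + n - r_2) = n(n + 2/5).
Evaluating step by step (a_0 = 1):
  n = 1: D(1) = 1(1 + 2/5) = 7/5; numerator = -1(1) = -1; a_1 = (-1)/(7/5) = -5/7
  n = 2: D(2) = 2(2 + 2/5) = 24/5; numerator = -1(-5/7) - 1(1) = -2/7; a_2 = (-2/7)/(24/5) = -5/84
  n = 3: D(3) = 3(3 + 2/5) = 51/5; numerator = -1(-5/84) - 1(-5/7) = 65/84; a_3 = (65/84)/(51/5) = 325/4284
  n = 4: D(4) = 4(4 + 2/5) = 88/5; numerator = -1(325/4284) - 1(-5/84) = -5/306; a_4 = (-5/306)/(88/5) = -25/26928

r = 3/5; a_0 = 1; a_1 = -5/7; a_2 = -5/84; a_3 = 325/4284; a_4 = -25/26928


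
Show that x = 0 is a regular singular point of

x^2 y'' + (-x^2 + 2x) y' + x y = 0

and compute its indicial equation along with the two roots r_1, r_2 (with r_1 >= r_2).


Divide by x^2 to reach normal form y'' + P_1(x) y' + P_2(x) y = 0 with P_1(x) = -1 + 2/x and P_2(x) = 1/x.
x = 0 is a singular point because the y'-coefficient -1 + 2/x has a pole at x = 0 and the y-coefficient 1/x has a pole at x = 0.
It is a regular singular point because x P_1(x) = p(x) = 2 - x and x^2 P_2(x) = q(x) = x are polynomials, hence analytic at x = 0.
p(0) = 2,  q(0) = 0.
Indicial equation: r(r-1) + p(0) r + q(0) = 0, i.e. r^2 + (p(0) - 1) r + q(0) = 0, i.e. r^2 + 1 r = 0.
Discriminant: (1)^2 - 4(0) = 1, so r = (-1 ± 1)/2.
Solving: r_1 = 0, r_2 = -1.

indicial: r^2 + 1 r = 0; roots r_1 = 0, r_2 = -1


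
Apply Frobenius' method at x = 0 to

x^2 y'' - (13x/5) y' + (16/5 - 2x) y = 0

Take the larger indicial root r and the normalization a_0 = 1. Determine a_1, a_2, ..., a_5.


Write in Frobenius form y'' + (p(x)/x) y' + (q(x)/x^2) y = 0:
  p(x) = -13/5,  q(x) = 16/5 - 2x.
Indicial equation: r(r-1) + (-13/5) r + (16/5) = 0 -> roots r_1 = 2, r_2 = 8/5.
Take r = r_1 = 2. Let y(x) = x^r sum_{n>=0} a_n x^n with a_0 = 1.
Substitute y = x^r sum a_n x^n and match x^{r+n}. The recurrence is
  D(n) a_n - 2 a_{n-1} = 0,  where D(n) = (r+n)(r+n-1) + (-13/5)(r+n) + (16/5).
  a_n = 2 / D(n) * a_{n-1}.
Since the indicial polynomial factors as (r - r_1)(r - r_2), D(n) = (r_1 + n - r_1)(r_1 + n - r_2) = n(n + 2/5).
Evaluating step by step (a_0 = 1):
  n = 1: D(1) = 1(1 + 2/5) = 7/5; numerator = 2(1) = 2; a_1 = (2)/(7/5) = 10/7
  n = 2: D(2) = 2(2 + 2/5) = 24/5; numerator = 2(10/7) = 20/7; a_2 = (20/7)/(24/5) = 25/42
  n = 3: D(3) = 3(3 + 2/5) = 51/5; numerator = 2(25/42) = 25/21; a_3 = (25/21)/(51/5) = 125/1071
  n = 4: D(4) = 4(4 + 2/5) = 88/5; numerator = 2(125/1071) = 250/1071; a_4 = (250/1071)/(88/5) = 625/47124
  n = 5: D(5) = 5(5 + 2/5) = 27; numerator = 2(625/47124) = 625/23562; a_5 = (625/23562)/(27) = 625/636174

r = 2; a_0 = 1; a_1 = 10/7; a_2 = 25/42; a_3 = 125/1071; a_4 = 625/47124; a_5 = 625/636174


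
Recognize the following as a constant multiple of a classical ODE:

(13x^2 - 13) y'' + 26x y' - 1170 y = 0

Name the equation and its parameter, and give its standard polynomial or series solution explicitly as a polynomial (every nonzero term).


All three coefficients share the factor -13; dividing through by -13 gives  (1 - x^2) y'' - 2x y' + 90 y = 0.
This matches the Legendre equation (1 - x^2) y'' - 2x y' + n(n+1) y = 0 (note the -2x y' term) with n(n+1) = 90, so n = 9; the polynomial solution is P_9(x).
With y = sum_k a_k x^k, matching x^k gives (k+2)(k+1) a_{k+2} = [k(k+1) - n(n+1)] a_k = (k - 9)(k + 10) a_k. The right side vanishes at k = 9, so the series with the parity of 9 terminates at degree 9.
Standard normalization (P_n(1) = 1): leading coefficient (2n)!/(2^n (n!)^2) = 6402373705728000/(512*131681894400) = 12155/128, so a_9 = 12155/128. Work downward with a_k = (k+1)(k+2) a_{k+2} / ((k - 9)(k + 10)):
  a_7 = (8)(9)(12155/128) / ((7 - 9)(7 + 10)) = (109395/16)/(-34) = -6435/32
  a_5 = (6)(7)(-6435/32) / ((5 - 9)(5 + 10)) = (-135135/16)/(-60) = 9009/64
  a_3 = (4)(5)(9009/64) / ((3 - 9)(3 + 10)) = (45045/16)/(-78) = -1155/32
  a_1 = (2)(3)(-1155/32) / ((1 - 9)(1 + 10)) = (-3465/16)/(-88) = 315/128
Hence P_9(x) = 12155 x^9/128 - 6435 x^7/32 + 9009 x^5/64 - 1155 x^3/32 + 315 x/128.

P_9(x); series = 12155 x^9/128 - 6435 x^7/32 + 9009 x^5/64 - 1155 x^3/32 + 315 x/128


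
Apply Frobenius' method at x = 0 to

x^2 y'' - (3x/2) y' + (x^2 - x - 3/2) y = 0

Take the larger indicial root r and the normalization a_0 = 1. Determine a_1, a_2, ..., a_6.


Write in Frobenius form y'' + (p(x)/x) y' + (q(x)/x^2) y = 0:
  p(x) = -3/2,  q(x) = x^2 - x - 3/2.
Indicial equation: r(r-1) + (-3/2) r + (-3/2) = 0 -> roots r_1 = 3, r_2 = -1/2.
Take r = r_1 = 3. Let y(x) = x^r sum_{n>=0} a_n x^n with a_0 = 1.
Substitute y = x^r sum a_n x^n and match x^{r+n}. The recurrence is
  D(n) a_n - 1 a_{n-1} + 1 a_{n-2} = 0,  where D(n) = (r+n)(r+n-1) + (-3/2)(r+n) + (-3/2).
  a_n = [1 a_{n-1} - 1 a_{n-2}] / D(n).
Since the indicial polynomial factors as (r - r_1)(r - r_2), D(n) = (r_1 + n - r_1)(r_1 + n - r_2) = n(n + 7/2).
Evaluating step by step (a_0 = 1):
  n = 1: D(1) = 1(1 + 7/2) = 9/2; numerator = 1(1) = 1; a_1 = (1)/(9/2) = 2/9
  n = 2: D(2) = 2(2 + 7/2) = 11; numerator = 1(2/9) - 1(1) = -7/9; a_2 = (-7/9)/(11) = -7/99
  n = 3: D(3) = 3(3 + 7/2) = 39/2; numerator = 1(-7/99) - 1(2/9) = -29/99; a_3 = (-29/99)/(39/2) = -58/3861
  n = 4: D(4) = 4(4 + 7/2) = 30; numerator = 1(-58/3861) - 1(-7/99) = 215/3861; a_4 = (215/3861)/(30) = 43/23166
  n = 5: D(5) = 5(5 + 7/2) = 85/2; numerator = 1(43/23166) - 1(-58/3861) = 391/23166; a_5 = (391/23166)/(85/2) = 23/57915
  n = 6: D(6) = 6(6 + 7/2) = 57; numerator = 1(23/57915) - 1(43/23166) = -13/8910; a_6 = (-13/8910)/(57) = -13/507870

r = 3; a_0 = 1; a_1 = 2/9; a_2 = -7/99; a_3 = -58/3861; a_4 = 43/23166; a_5 = 23/57915; a_6 = -13/507870


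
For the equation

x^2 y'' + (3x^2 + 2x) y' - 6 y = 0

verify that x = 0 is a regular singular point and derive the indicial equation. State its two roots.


Divide by x^2 to reach normal form y'' + P_1(x) y' + P_2(x) y = 0 with P_1(x) = 3 + 2/x and P_2(x) = -6/x^2.
x = 0 is a singular point because the y'-coefficient 3 + 2/x has a pole at x = 0 and the y-coefficient -6/x^2 has a pole at x = 0.
It is a regular singular point because x P_1(x) = p(x) = 3x + 2 and x^2 P_2(x) = q(x) = -6 are polynomials, hence analytic at x = 0.
p(0) = 2,  q(0) = -6.
Indicial equation: r(r-1) + p(0) r + q(0) = 0, i.e. r^2 + (p(0) - 1) r + q(0) = 0, i.e. r^2 + 1 r - 6 = 0.
Discriminant: (1)^2 - 4(-6) = 25, so r = (-1 ± 5)/2.
Solving: r_1 = 2, r_2 = -3.

indicial: r^2 + 1 r - 6 = 0; roots r_1 = 2, r_2 = -3


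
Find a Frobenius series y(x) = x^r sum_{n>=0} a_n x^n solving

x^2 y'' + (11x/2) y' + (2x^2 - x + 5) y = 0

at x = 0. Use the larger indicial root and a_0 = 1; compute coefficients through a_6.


Write in Frobenius form y'' + (p(x)/x) y' + (q(x)/x^2) y = 0:
  p(x) = 11/2,  q(x) = 2x^2 - x + 5.
Indicial equation: r(r-1) + (11/2) r + (5) = 0 -> roots r_1 = -2, r_2 = -5/2.
Take r = r_1 = -2. Let y(x) = x^r sum_{n>=0} a_n x^n with a_0 = 1.
Substitute y = x^r sum a_n x^n and match x^{r+n}. The recurrence is
  D(n) a_n - 1 a_{n-1} + 2 a_{n-2} = 0,  where D(n) = (r+n)(r+n-1) + (11/2)(r+n) + (5).
  a_n = [1 a_{n-1} - 2 a_{n-2}] / D(n).
Since the indicial polynomial factors as (r - r_1)(r - r_2), D(n) = (r_1 + n - r_1)(r_1 + n - r_2) = n(n + 1/2).
Evaluating step by step (a_0 = 1):
  n = 1: D(1) = 1(1 + 1/2) = 3/2; numerator = 1(1) = 1; a_1 = (1)/(3/2) = 2/3
  n = 2: D(2) = 2(2 + 1/2) = 5; numerator = 1(2/3) - 2(1) = -4/3; a_2 = (-4/3)/(5) = -4/15
  n = 3: D(3) = 3(3 + 1/2) = 21/2; numerator = 1(-4/15) - 2(2/3) = -8/5; a_3 = (-8/5)/(21/2) = -16/105
  n = 4: D(4) = 4(4 + 1/2) = 18; numerator = 1(-16/105) - 2(-4/15) = 8/21; a_4 = (8/21)/(18) = 4/189
  n = 5: D(5) = 5(5 + 1/2) = 55/2; numerator = 1(4/189) - 2(-16/105) = 44/135; a_5 = (44/135)/(55/2) = 8/675
  n = 6: D(6) = 6(6 + 1/2) = 39; numerator = 1(8/675) - 2(4/189) = -16/525; a_6 = (-16/525)/(39) = -16/20475

r = -2; a_0 = 1; a_1 = 2/3; a_2 = -4/15; a_3 = -16/105; a_4 = 4/189; a_5 = 8/675; a_6 = -16/20475


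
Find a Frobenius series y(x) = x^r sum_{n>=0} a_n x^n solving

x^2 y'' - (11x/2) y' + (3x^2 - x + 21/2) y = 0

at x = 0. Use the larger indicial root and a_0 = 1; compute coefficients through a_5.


Write in Frobenius form y'' + (p(x)/x) y' + (q(x)/x^2) y = 0:
  p(x) = -11/2,  q(x) = 3x^2 - x + 21/2.
Indicial equation: r(r-1) + (-11/2) r + (21/2) = 0 -> roots r_1 = 7/2, r_2 = 3.
Take r = r_1 = 7/2. Let y(x) = x^r sum_{n>=0} a_n x^n with a_0 = 1.
Substitute y = x^r sum a_n x^n and match x^{r+n}. The recurrence is
  D(n) a_n - 1 a_{n-1} + 3 a_{n-2} = 0,  where D(n) = (r+n)(r+n-1) + (-11/2)(r+n) + (21/2).
  a_n = [1 a_{n-1} - 3 a_{n-2}] / D(n).
Since the indicial polynomial factors as (r - r_1)(r - r_2), D(n) = (r_1 + n - r_1)(r_1 + n - r_2) = n(n + 1/2).
Evaluating step by step (a_0 = 1):
  n = 1: D(1) = 1(1 + 1/2) = 3/2; numerator = 1(1) = 1; a_1 = (1)/(3/2) = 2/3
  n = 2: D(2) = 2(2 + 1/2) = 5; numerator = 1(2/3) - 3(1) = -7/3; a_2 = (-7/3)/(5) = -7/15
  n = 3: D(3) = 3(3 + 1/2) = 21/2; numerator = 1(-7/15) - 3(2/3) = -37/15; a_3 = (-37/15)/(21/2) = -74/315
  n = 4: D(4) = 4(4 + 1/2) = 18; numerator = 1(-74/315) - 3(-7/15) = 367/315; a_4 = (367/315)/(18) = 367/5670
  n = 5: D(5) = 5(5 + 1/2) = 55/2; numerator = 1(367/5670) - 3(-74/315) = 4363/5670; a_5 = (4363/5670)/(55/2) = 4363/155925

r = 7/2; a_0 = 1; a_1 = 2/3; a_2 = -7/15; a_3 = -74/315; a_4 = 367/5670; a_5 = 4363/155925


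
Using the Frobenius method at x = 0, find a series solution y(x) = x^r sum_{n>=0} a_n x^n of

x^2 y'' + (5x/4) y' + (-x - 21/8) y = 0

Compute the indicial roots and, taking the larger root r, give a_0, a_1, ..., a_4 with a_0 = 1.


Write in Frobenius form y'' + (p(x)/x) y' + (q(x)/x^2) y = 0:
  p(x) = 5/4,  q(x) = -x - 21/8.
Indicial equation: r(r-1) + (5/4) r + (-21/8) = 0 -> roots r_1 = 3/2, r_2 = -7/4.
Take r = r_1 = 3/2. Let y(x) = x^r sum_{n>=0} a_n x^n with a_0 = 1.
Substitute y = x^r sum a_n x^n and match x^{r+n}. The recurrence is
  D(n) a_n - 1 a_{n-1} = 0,  where D(n) = (r+n)(r+n-1) + (5/4)(r+n) + (-21/8).
  a_n = 1 / D(n) * a_{n-1}.
Since the indicial polynomial factors as (r - r_1)(r - r_2), D(n) = (r_1 + n - r_1)(r_1 + n - r_2) = n(n + 13/4).
Evaluating step by step (a_0 = 1):
  n = 1: D(1) = 1(1 + 13/4) = 17/4; numerator = 1(1) = 1; a_1 = (1)/(17/4) = 4/17
  n = 2: D(2) = 2(2 + 13/4) = 21/2; numerator = 1(4/17) = 4/17; a_2 = (4/17)/(21/2) = 8/357
  n = 3: D(3) = 3(3 + 13/4) = 75/4; numerator = 1(8/357) = 8/357; a_3 = (8/357)/(75/4) = 32/26775
  n = 4: D(4) = 4(4 + 13/4) = 29; numerator = 1(32/26775) = 32/26775; a_4 = (32/26775)/(29) = 32/776475

r = 3/2; a_0 = 1; a_1 = 4/17; a_2 = 8/357; a_3 = 32/26775; a_4 = 32/776475


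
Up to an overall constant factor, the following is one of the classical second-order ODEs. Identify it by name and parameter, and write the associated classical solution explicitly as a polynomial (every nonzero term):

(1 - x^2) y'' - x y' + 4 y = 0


The equation is already in a standard form:  (1 - x^2) y'' - x y' + 4 y = 0.
This matches the Chebyshev equation (1 - x^2) y'' - x y' + n^2 y = 0 (note the -x y' term, not -2x y') with n^2 = 4, so n = 2; the polynomial solution is T_2(x).
With y = sum_k a_k x^k, matching x^k gives (k+2)(k+1) a_{k+2} = (k^2 - n^2) a_k = (k - 2)(k + 2) a_k. The right side vanishes at k = 2, so the series with the parity of 2 terminates at degree 2.
Standard normalization: leading coefficient of T_n is 2^(n-1), so a_2 = 2^1 = 2. Work downward with a_k = (k+1)(k+2) a_{k+2} / ((k - 2)(k + 2)):
  a_0 = (1)(2)(2) / ((0 - 2)(0 + 2)) = 4/(-4) = -1
Hence T_2(x) = 2 x^2 - 1.

T_2(x); series = 2 x^2 - 1


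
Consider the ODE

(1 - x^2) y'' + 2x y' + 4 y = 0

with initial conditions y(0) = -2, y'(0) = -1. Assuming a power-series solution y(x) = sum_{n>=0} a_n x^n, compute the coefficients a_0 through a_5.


Ansatz: y(x) = sum_{n>=0} a_n x^n, so y'(x) = sum_{n>=1} n a_n x^(n-1) and y''(x) = sum_{n>=2} n(n-1) a_n x^(n-2).
Substitute into P(x) y'' + Q(x) y' + R(x) y = 0 with P(x) = 1 - x^2, Q(x) = 2x, R(x) = 4, and match powers of x.
Initial conditions: a_0 = -2, a_1 = -1.
Setting the coefficient of each power of x to zero and solving order by order (substituting the coefficients already found):
  x^0: 2 a_2 + 4 a_0 = 0  ->  2 a_2 = -4 a_0 = 8  ->  a_2 = 4
  x^1: 6 a_3 + 6 a_1 = 0  ->  6 a_3 = -6 a_1 = 6  ->  a_3 = 1
  x^2: 12 a_4 + 6 a_2 = 0  ->  12 a_4 = -6 a_2 = -24  ->  a_4 = -2
  x^3: 20 a_5 + 4 a_3 = 0  ->  20 a_5 = -4 a_3 = -4  ->  a_5 = -1/5
Truncated series: y(x) = -2 - x + 4 x^2 + x^3 - 2 x^4 - (1/5) x^5 + O(x^6).

a_0 = -2; a_1 = -1; a_2 = 4; a_3 = 1; a_4 = -2; a_5 = -1/5


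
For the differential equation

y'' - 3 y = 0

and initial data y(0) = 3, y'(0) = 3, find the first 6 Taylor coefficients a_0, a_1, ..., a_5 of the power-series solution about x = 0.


Ansatz: y(x) = sum_{n>=0} a_n x^n, so y'(x) = sum_{n>=1} n a_n x^(n-1) and y''(x) = sum_{n>=2} n(n-1) a_n x^(n-2).
Substitute into P(x) y'' + Q(x) y' + R(x) y = 0 with P(x) = 1, Q(x) = 0, R(x) = -3, and match powers of x.
Initial conditions: a_0 = 3, a_1 = 3.
Setting the coefficient of each power of x to zero and solving order by order (substituting the coefficients already found):
  x^0: 2 a_2 - 3 a_0 = 0  ->  2 a_2 = 3 a_0 = 9  ->  a_2 = 9/2
  x^1: 6 a_3 - 3 a_1 = 0  ->  6 a_3 = 3 a_1 = 9  ->  a_3 = 3/2
  x^2: 12 a_4 - 3 a_2 = 0  ->  12 a_4 = 3 a_2 = 27/2  ->  a_4 = 9/8
  x^3: 20 a_5 - 3 a_3 = 0  ->  20 a_5 = 3 a_3 = 9/2  ->  a_5 = 9/40
Truncated series: y(x) = 3 + 3 x + (9/2) x^2 + (3/2) x^3 + (9/8) x^4 + (9/40) x^5 + O(x^6).

a_0 = 3; a_1 = 3; a_2 = 9/2; a_3 = 3/2; a_4 = 9/8; a_5 = 9/40


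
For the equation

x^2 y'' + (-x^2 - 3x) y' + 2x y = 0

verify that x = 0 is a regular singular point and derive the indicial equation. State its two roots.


Divide by x^2 to reach normal form y'' + P_1(x) y' + P_2(x) y = 0 with P_1(x) = -1 - 3/x and P_2(x) = 2/x.
x = 0 is a singular point because the y'-coefficient -1 - 3/x has a pole at x = 0 and the y-coefficient 2/x has a pole at x = 0.
It is a regular singular point because x P_1(x) = p(x) = -x - 3 and x^2 P_2(x) = q(x) = 2x are polynomials, hence analytic at x = 0.
p(0) = -3,  q(0) = 0.
Indicial equation: r(r-1) + p(0) r + q(0) = 0, i.e. r^2 + (p(0) - 1) r + q(0) = 0, i.e. r^2 - 4 r = 0.
Discriminant: (-4)^2 - 4(0) = 16, so r = (4 ± 4)/2.
Solving: r_1 = 4, r_2 = 0.

indicial: r^2 - 4 r = 0; roots r_1 = 4, r_2 = 0


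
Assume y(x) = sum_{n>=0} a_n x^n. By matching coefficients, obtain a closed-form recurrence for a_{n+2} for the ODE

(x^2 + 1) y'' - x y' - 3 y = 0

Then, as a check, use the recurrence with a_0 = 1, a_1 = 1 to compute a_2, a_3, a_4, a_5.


Substitute y = sum_n a_n x^n.
(1 + 1 x^2) y'' contributes (n+2)(n+1) a_{n+2} + n(n-1) a_n at x^n.
-x y'(x) contributes -n a_n at x^n.
-3 y(x) contributes -3 a_n at x^n.
Matching x^n: (n+2)(n+1) a_{n+2} + (n(n-1) - n - 3) a_n = 0.
Thus a_{n+2} = (-n(n-1) + n + 3) / ((n+1)(n+2)) * a_n.

Check with a_0 = 1, a_1 = 1 (apply the recurrence for n = 0, 1, 2, 3): a_0 = 1, a_1 = 1, a_2 = 3/2, a_3 = 2/3, a_4 = 3/8, a_5 = 0.

a_(n+2) = (-n(n-1) + n + 3) / ((n+1)(n+2)) * a_n; check: a_0 = 1, a_1 = 1, a_2 = 3/2, a_3 = 2/3, a_4 = 3/8, a_5 = 0


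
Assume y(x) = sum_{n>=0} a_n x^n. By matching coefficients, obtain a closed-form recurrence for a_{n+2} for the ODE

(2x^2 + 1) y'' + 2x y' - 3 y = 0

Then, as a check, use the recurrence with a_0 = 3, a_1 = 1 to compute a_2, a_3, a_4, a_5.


Substitute y = sum_n a_n x^n.
(1 + 2 x^2) y'' contributes (n+2)(n+1) a_{n+2} + 2 n(n-1) a_n at x^n.
2 x y'(x) contributes 2 n a_n at x^n.
-3 y(x) contributes -3 a_n at x^n.
Matching x^n: (n+2)(n+1) a_{n+2} + (2 n(n-1) + 2 n - 3) a_n = 0.
Thus a_{n+2} = (-2 n(n-1) - 2 n + 3) / ((n+1)(n+2)) * a_n.

Check with a_0 = 3, a_1 = 1 (apply the recurrence for n = 0, 1, 2, 3): a_0 = 3, a_1 = 1, a_2 = 9/2, a_3 = 1/6, a_4 = -15/8, a_5 = -1/8.

a_(n+2) = (-2 n(n-1) - 2 n + 3) / ((n+1)(n+2)) * a_n; check: a_0 = 3, a_1 = 1, a_2 = 9/2, a_3 = 1/6, a_4 = -15/8, a_5 = -1/8
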